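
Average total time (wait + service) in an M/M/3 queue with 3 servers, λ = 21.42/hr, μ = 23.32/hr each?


a = 0.9185; ρ = 0.3062; P₀ = 0.395801
Lq = P₀·a^c·ρ/(c!(1−ρ)²) = 0.03251
Wq = Lq/λ = 0.03251/21.42 = 0.001518 hr
W = Wq + 1/μ = 0.001518 + 0.04288 = 0.04440 hr

Final: 0.04440 hr


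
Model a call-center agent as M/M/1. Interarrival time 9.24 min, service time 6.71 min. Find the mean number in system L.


λ = 60/9.24 = 6.4935 /hr
μ = 60/6.71 = 8.9419 /hr
ρ = λ/μ = 6.4935/8.9419 = 0.7262
L = ρ/(1−ρ) = 0.7262/0.2738 = 2.6522

Final: 2.6522


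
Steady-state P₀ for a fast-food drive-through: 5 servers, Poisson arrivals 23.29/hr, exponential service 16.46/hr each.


a = λ/μ = 23.29/16.46 = 1.4149; ρ = a/c = 0.2830
Σ_{k=0}^{4} a^k/k! (terms k=0..4) = 1.00000 + 1.41495 + 1.00104 + 0.47214 + 0.16701 = 4.05513
Tail: a^5/(5!(1−ρ)) = 5.67150/(120·0.7170) = 0.06592
P₀ = 1/(4.05513 + 0.06592) = 1/4.12105 = 0.242657

Final: 0.242657


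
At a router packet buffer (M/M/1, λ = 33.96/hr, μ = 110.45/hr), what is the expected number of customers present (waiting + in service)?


ρ = λ/μ = 33.96/110.45 = 0.3075
L = ρ/(1−ρ) = 0.3075/(1 − 0.3075) = 0.3075/0.6925 = 0.4440

Final: 0.4440


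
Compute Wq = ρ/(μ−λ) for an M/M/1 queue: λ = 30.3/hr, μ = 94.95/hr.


ρ = 30.3/94.95 = 0.3191
Wq = ρ/(μ−λ) = 0.3191/(94.95 − 30.3) = 0.3191/64.65 = 0.004936 hr

Final: 0.004936 hr


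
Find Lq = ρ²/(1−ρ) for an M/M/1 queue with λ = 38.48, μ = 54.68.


ρ = 38.48/54.68 = 0.7037
Lq = ρ²/(1−ρ) = 0.4952/0.2963 = 1.6716

Final: 1.6716


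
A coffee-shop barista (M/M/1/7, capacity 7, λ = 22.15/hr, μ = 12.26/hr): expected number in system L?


ρ = 22.15/12.26 = 1.8067
L = ρ[1 − (K+1)ρ^K + Kρ^(K+1)] / [(1−ρ)(1−ρ^(K+1))]
Numerator: 1.8067·(1 − 8·62.832280 + 7·113.518353) = 529.305921
Denominator: (-0.8067)·(-112.518353) = 90.767252
L = 529.305921/90.767252 = 5.8315

Final: 5.8315


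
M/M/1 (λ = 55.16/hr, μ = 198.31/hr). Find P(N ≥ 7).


ρ = 55.16/198.31 = 0.2782
P(N ≥ n) = ρ^n = 0.2782^7 = 0.0001288

Final: 0.0001288


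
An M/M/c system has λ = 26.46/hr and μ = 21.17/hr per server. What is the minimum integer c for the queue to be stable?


Stability requires cμ > λ ⇔ c > λ/μ.
λ/μ = 26.46/21.17 = 1.2499
Minimum integer c = ⌊1.2499⌋ + 1 = 2
Check: 2·21.17 = 42.34 > 26.46, while 1·21.17 = 21.17 ≤ 26.46

Final: 2 servers


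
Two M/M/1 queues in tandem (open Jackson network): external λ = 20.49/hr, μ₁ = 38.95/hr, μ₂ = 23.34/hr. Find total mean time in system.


Each node sees arrival rate λ = 20.49/hr (tandem ⇒ throughput preserved).
W₁ = 1/(μ₁−λ) = 1/(38.95−20.49) = 0.05417 hr
W₂ = 1/(μ₂−λ) = 1/(23.34−20.49) = 0.35088 hr
W_total = W₁ + W₂ = 0.05417 + 0.35088 = 0.40505 hr

Final: 0.40505 hr


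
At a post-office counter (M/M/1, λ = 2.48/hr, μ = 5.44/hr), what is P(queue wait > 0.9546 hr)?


ρ = 2.48/5.44 = 0.4559
P(Wq > t) = ρ·e^{−(μ−λ)t} = 0.4559·e^{−2.8256}
= 0.4559·0.059272 = 0.027021

Final: 0.027021


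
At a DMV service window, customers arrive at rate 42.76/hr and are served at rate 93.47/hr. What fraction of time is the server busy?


ρ = λ/μ = 42.76/93.47 = 0.4575

Final: 0.4575


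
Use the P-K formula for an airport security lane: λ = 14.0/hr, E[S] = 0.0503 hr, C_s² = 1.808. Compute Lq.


ρ = λ·E[S] = 14.0·0.0503 = 0.7042
Lq = ρ²(1+C_s²)/(2(1−ρ)) = 0.4959·(1+1.808)/(2·0.2958)
= 0.4959·2.8080/0.5916 = 2.35375

Final: 2.35375


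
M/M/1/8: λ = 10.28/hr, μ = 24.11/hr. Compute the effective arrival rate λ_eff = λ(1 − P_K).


ρ = 0.4264; P_K = (1−ρ)ρ^8/(1−ρ^9) = 0.0006269
λ_eff = λ(1 − P_K) = 10.28·(1 − 0.0006269) = 10.28·0.999373 = 10.2736 /hr

Final: 10.2736 /hr


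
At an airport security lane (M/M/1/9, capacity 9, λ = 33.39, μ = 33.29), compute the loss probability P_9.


ρ = λ/μ = 33.39/33.29 = 1.0030
P_K = (1−ρ)ρ^K/(1−ρ^(K+1)) = (-0.003004·1.027362)/(1 − 1.030448)
= -0.003086/-0.030448 = 0.101355

Final: 0.101355


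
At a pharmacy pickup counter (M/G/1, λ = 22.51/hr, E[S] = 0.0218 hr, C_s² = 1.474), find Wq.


ρ = λ·E[S] = 22.51·0.0218 = 0.4907
E[S²] = E[S]²(1+C_s²) = 0.0218²·(1+1.474) = 0.001176
Wq = λ·E[S²]/(2(1−ρ)) = 22.51·0.001176/(2·0.5093) = 0.02598 hr

Final: 0.02598 hr


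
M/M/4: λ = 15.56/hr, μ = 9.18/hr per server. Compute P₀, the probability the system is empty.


a = λ/μ = 15.56/9.18 = 1.6950; ρ = a/c = 0.4237
Σ_{k=0}^{3} a^k/k! (terms k=0..3) = 1.00000 + 1.69499 + 1.43649 + 0.81161 = 4.94310
Tail: a^4/(4!(1−ρ)) = 8.25406/(24·0.5763) = 0.59682
P₀ = 1/(4.94310 + 0.59682) = 1/5.53992 = 0.180508

Final: 0.180508


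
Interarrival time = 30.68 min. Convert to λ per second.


λ = 1/(interarrival time) in consistent units.
1 second = 0.0166667 min, so λ = 0.0166667/30.68 = 0.0005432 per second

Final: 0.0005432 /sec


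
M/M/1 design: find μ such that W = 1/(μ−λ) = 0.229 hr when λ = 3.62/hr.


W = 1/(μ−λ) ⇒ μ − λ = 1/W = 1/0.229 = 4.3668
μ = λ + 1/W = 3.62 + 4.3668 = 7.9868 per hr

Final: 7.9868 /hr


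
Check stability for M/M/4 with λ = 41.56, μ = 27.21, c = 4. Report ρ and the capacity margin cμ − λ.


Total capacity cμ = 4·27.21 = 108.84/hr
ρ = λ/(cμ) = 41.56/108.84 = 0.3818
Stable ⇔ ρ < 1: YES
Spare capacity = cμ − λ = 108.84 − 41.56 = 67.28/hr

Final: ρ = 0.3818; stable; margin = 67.28/hr


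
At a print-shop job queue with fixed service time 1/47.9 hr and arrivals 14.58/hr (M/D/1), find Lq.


ρ = 14.58/47.9 = 0.3044
M/D/1: Lq = ρ²/(2(1−ρ)) = 0.09265/(2·0.6956) = 0.06660

Final: 0.06660


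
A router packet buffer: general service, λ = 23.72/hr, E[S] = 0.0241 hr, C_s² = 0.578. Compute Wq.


ρ = λ·E[S] = 23.72·0.0241 = 0.5717
E[S²] = E[S]²(1+C_s²) = 0.0241²·(1+0.578) = 0.0009165
Wq = λ·E[S²]/(2(1−ρ)) = 23.72·0.0009165/(2·0.4283) = 0.02538 hr

Final: 0.02538 hr


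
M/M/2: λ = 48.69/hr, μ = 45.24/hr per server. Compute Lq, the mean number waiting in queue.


a = λ/μ = 1.0763; ρ = a/2 = 0.5381
P₀ = 0.300280
Lq = P₀·a^c·ρ / (c!·(1−ρ)²) = 0.300280·1.15834·0.5381/(2·0.21332)
= 0.43871

Final: 0.43871


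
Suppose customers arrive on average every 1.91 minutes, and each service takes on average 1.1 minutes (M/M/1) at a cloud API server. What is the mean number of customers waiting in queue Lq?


λ = 60/1.91 = 31.4136 /hr
μ = 60/1.1 = 54.5455 /hr
ρ = λ/μ = 31.4136/54.5455 = 0.5759
Lq = ρ²/(1−ρ) = 0.3317/0.4241 = 0.7821

Final: 0.7821


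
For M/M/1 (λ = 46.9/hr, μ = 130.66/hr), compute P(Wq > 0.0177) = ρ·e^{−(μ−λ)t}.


ρ = 46.9/130.66 = 0.3589
P(Wq > t) = ρ·e^{−(μ−λ)t} = 0.3589·e^{−1.4826}
= 0.3589·0.227057 = 0.081502

Final: 0.081502


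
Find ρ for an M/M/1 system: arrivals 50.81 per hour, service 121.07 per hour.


ρ = λ/μ = 50.81/121.07 = 0.4197

Final: 0.4197


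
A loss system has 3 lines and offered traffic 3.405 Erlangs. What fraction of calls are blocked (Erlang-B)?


B(c,a) = (a^c/c!) / Σ_{k=0}^{c} a^k/k!
a^3/3! = 6.579609
Σ terms (k=0..3): 1.00000 + 3.40500 + 5.79701 + 6.57961 = 16.781622
B = 6.579609/16.781622 = 0.392072

Final: 0.392072


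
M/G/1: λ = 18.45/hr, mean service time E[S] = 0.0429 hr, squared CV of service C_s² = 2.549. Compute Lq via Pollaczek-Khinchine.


ρ = λ·E[S] = 18.45·0.0429 = 0.7915
Lq = ρ²(1+C_s²)/(2(1−ρ)) = 0.6265·(1+2.549)/(2·0.2085)
= 0.6265·3.5490/0.4170 = 5.33197

Final: 5.33197


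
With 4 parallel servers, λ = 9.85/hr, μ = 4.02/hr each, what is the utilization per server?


ρ = λ/(cμ) = 9.85/(4·4.02) = 9.85/16.08 = 0.6126

Final: 0.6126


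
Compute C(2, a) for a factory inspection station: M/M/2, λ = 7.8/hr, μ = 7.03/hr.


a = λ/μ = 1.1095; ρ = a/2 = 0.5548
P₀ = 0.286368 (from M/M/c formula)
C(c,a) = [a^c/(c!(1−ρ))]·P₀ = [1.23106/(2·0.4452)]·0.286368
= 1.38248·0.286368 = 0.395898

Final: 0.395898


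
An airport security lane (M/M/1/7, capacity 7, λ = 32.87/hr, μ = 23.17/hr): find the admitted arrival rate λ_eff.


ρ = 1.4186; P_K = (1−ρ)ρ^7/(1−ρ^8) = 0.314258
λ_eff = λ(1 − P_K) = 32.87·(1 − 0.314258) = 32.87·0.685742 = 22.5404 /hr

Final: 22.5404 /hr


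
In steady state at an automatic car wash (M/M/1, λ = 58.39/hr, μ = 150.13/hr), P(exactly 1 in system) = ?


ρ = 58.39/150.13 = 0.3889
P_n = (1−ρ)·ρ^n = (1 − 0.3889)·0.3889^1 = 0.6111·0.388930 = 0.237663

Final: 0.237663


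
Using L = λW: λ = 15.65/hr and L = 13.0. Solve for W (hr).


W = L/λ = 13.0/15.65 = 0.8307 hr

Final: 0.8307 hr


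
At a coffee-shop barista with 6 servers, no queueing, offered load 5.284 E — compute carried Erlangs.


B(6,5.284) = 0.213082 (Erlang-B)
Carried load = a(1 − B) = 5.284·(1 − 0.213082) = 5.284·0.786918 = 4.1581 E

Final: 4.1581 Erlangs


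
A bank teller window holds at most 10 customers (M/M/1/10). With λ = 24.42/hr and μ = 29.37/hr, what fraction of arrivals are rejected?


ρ = λ/μ = 24.42/29.37 = 0.8315
P_K = (1−ρ)ρ^K/(1−ρ^(K+1)) = (0.1685·0.157913)/(1 − 0.131298)
= 0.026615/0.868702 = 0.030637

Final: 0.030637


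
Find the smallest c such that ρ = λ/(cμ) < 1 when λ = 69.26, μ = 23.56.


Stability requires cμ > λ ⇔ c > λ/μ.
λ/μ = 69.26/23.56 = 2.9397
Minimum integer c = ⌊2.9397⌋ + 1 = 3
Check: 3·23.56 = 70.68 > 69.26, while 2·23.56 = 47.12 ≤ 69.26

Final: 3 servers


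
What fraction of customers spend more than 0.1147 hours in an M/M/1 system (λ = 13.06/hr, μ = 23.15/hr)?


W ~ Exponential(μ−λ) for M/M/1.
μ − λ = 23.15 − 13.06 = 10.0900
P(W > t) = e^{−(μ−λ)t} = e^{−1.1573} = 0.314327

Final: 0.314327


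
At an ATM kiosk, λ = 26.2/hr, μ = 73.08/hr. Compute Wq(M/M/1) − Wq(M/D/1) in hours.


ρ = 26.2/73.08 = 0.3585
Wq(M/M/1) = ρ/(μ−λ) = 0.3585/46.88 = 0.007647 hr
Wq(M/D/1) = ρ/(2(μ−λ)) = 0.003824 hr
Savings = 0.007647 − 0.003824 = 0.003824 hr

Final: 0.003824 hr


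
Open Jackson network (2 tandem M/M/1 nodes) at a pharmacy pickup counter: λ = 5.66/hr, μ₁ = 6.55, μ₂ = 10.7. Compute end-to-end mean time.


Each node sees arrival rate λ = 5.66/hr (tandem ⇒ throughput preserved).
W₁ = 1/(μ₁−λ) = 1/(6.55−5.66) = 1.12360 hr
W₂ = 1/(μ₂−λ) = 1/(10.7−5.66) = 0.19841 hr
W_total = W₁ + W₂ = 1.12360 + 0.19841 = 1.32201 hr

Final: 1.32201 hr


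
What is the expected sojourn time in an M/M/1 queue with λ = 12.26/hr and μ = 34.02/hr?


W = 1/(μ−λ) = 1/(34.02 − 12.26) = 1/21.76 = 0.04596 hr

Final: 0.04596 hr


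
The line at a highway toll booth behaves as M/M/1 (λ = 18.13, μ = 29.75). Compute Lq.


ρ = 18.13/29.75 = 0.6094
Lq = ρ²/(1−ρ) = 0.3714/0.3906 = 0.9508

Final: 0.9508


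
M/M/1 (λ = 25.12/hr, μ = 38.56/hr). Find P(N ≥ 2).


ρ = 25.12/38.56 = 0.6515
P(N ≥ n) = ρ^n = 0.6515^2 = 0.424390

Final: 0.424390


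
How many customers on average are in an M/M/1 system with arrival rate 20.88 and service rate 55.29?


ρ = λ/μ = 20.88/55.29 = 0.3776
L = ρ/(1−ρ) = 0.3776/(1 − 0.3776) = 0.3776/0.6224 = 0.6068

Final: 0.6068


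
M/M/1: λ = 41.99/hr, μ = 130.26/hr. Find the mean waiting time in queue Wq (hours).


ρ = 41.99/130.26 = 0.3224
Wq = ρ/(μ−λ) = 0.3224/(130.26 − 41.99) = 0.3224/88.27 = 0.003652 hr

Final: 0.003652 hr


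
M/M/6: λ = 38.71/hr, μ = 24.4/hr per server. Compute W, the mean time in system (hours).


a = 1.5865; ρ = 0.2644; P₀ = 0.204573
Lq = P₀·a^c·ρ/(c!(1−ρ)²) = 0.002214
Wq = Lq/λ = 0.002214/38.71 = 0.00005719 hr
W = Wq + 1/μ = 0.00005719 + 0.04098 = 0.04104 hr

Final: 0.04104 hr


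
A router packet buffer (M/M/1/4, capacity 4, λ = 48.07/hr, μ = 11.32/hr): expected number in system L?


ρ = 48.07/11.32 = 4.2465
L = ρ[1 − (K+1)ρ^K + Kρ^(K+1)] / [(1−ρ)(1−ρ^(K+1))]
Numerator: 4.2465·(1 − 5·325.170232 + 4·1380.824475) = 16554.623217
Denominator: (-3.2465)·(-1379.824475) = 4479.553840
L = 16554.623217/4479.553840 = 3.6956

Final: 3.6956


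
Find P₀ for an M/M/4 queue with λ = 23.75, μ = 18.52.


a = λ/μ = 23.75/18.52 = 1.2824; ρ = a/c = 0.3206
Σ_{k=0}^{3} a^k/k! (terms k=0..3) = 1.00000 + 1.28240 + 0.82227 + 0.35149 = 3.45616
Tail: a^4/(4!(1−ρ)) = 2.70452/(24·0.6794) = 0.16586
P₀ = 1/(3.45616 + 0.16586) = 1/3.62203 = 0.276089

Final: 0.276089


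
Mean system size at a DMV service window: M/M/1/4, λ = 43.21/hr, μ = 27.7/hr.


ρ = 43.21/27.7 = 1.5599
L = ρ[1 − (K+1)ρ^K + Kρ^(K+1)] / [(1−ρ)(1−ρ^(K+1))]
Numerator: 1.5599·(1 − 5·5.921313 + 4·9.236820) = 13.010917
Denominator: (-0.5599)·(-8.236820) = 4.612025
L = 13.010917/4.612025 = 2.8211

Final: 2.8211


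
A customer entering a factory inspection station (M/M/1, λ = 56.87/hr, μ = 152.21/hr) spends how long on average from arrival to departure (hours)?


W = 1/(μ−λ) = 1/(152.21 − 56.87) = 1/95.34 = 0.01049 hr

Final: 0.01049 hr


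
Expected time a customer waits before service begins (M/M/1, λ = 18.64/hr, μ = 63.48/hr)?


ρ = 18.64/63.48 = 0.2936
Wq = ρ/(μ−λ) = 0.2936/(63.48 − 18.64) = 0.2936/44.84 = 0.006549 hr

Final: 0.006549 hr


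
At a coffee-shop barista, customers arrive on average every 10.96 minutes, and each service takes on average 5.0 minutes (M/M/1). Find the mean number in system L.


λ = 60/10.96 = 5.4745 /hr
μ = 60/5.0 = 12.0000 /hr
ρ = λ/μ = 5.4745/12.0000 = 0.4562
L = ρ/(1−ρ) = 0.4562/0.5438 = 0.8389

Final: 0.8389


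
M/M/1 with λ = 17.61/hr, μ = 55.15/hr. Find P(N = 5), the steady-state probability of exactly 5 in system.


ρ = 17.61/55.15 = 0.3193
P_n = (1−ρ)·ρ^n = (1 − 0.3193)·0.3193^5 = 0.6807·0.003319 = 0.002260

Final: 0.002260


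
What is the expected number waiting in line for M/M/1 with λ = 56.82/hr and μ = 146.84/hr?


ρ = 56.82/146.84 = 0.3870
Lq = ρ²/(1−ρ) = 0.1497/0.6130 = 0.2442

Final: 0.2442


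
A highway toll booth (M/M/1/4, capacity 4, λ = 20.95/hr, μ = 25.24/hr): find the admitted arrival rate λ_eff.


ρ = 0.8300; P_K = (1−ρ)ρ^4/(1−ρ^5) = 0.133125
λ_eff = λ(1 − P_K) = 20.95·(1 − 0.133125) = 20.95·0.866875 = 18.1610 /hr

Final: 18.1610 /hr


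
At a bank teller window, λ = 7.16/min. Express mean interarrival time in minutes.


Mean interarrival time = 1/λ = 1/7.16 minute = 0.13966 minute
In minutes: 0.13966 × 1 = 0.1397 min

Final: 0.1397 min


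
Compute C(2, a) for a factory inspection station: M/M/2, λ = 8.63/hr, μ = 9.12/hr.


a = λ/μ = 0.9463; ρ = a/2 = 0.4731
P₀ = 0.357648 (from M/M/c formula)
C(c,a) = [a^c/(c!(1−ρ))]·P₀ = [0.89543/(2·0.5269)]·0.357648
= 0.84977·0.357648 = 0.303920

Final: 0.303920


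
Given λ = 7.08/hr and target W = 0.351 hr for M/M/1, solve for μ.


W = 1/(μ−λ) ⇒ μ − λ = 1/W = 1/0.351 = 2.8490
μ = λ + 1/W = 7.08 + 2.8490 = 9.9290 per hr

Final: 9.9290 /hr


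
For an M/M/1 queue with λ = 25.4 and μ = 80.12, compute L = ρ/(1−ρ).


ρ = λ/μ = 25.4/80.12 = 0.3170
L = ρ/(1−ρ) = 0.3170/(1 − 0.3170) = 0.3170/0.6830 = 0.4642

Final: 0.4642


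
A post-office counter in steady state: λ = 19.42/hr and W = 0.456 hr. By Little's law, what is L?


L = λW = 19.42·0.456 = 8.8555

Final: 8.8555


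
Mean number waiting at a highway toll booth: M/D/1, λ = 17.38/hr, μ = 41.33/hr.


ρ = 17.38/41.33 = 0.4205
M/D/1: Lq = ρ²/(2(1−ρ)) = 0.1768/(2·0.5795) = 0.15258

Final: 0.15258


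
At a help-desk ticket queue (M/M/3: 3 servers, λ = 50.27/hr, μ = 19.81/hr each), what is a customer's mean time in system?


a = 2.5376; ρ = 0.8459; P₀ = 0.040938
Lq = P₀·a^c·ρ/(c!(1−ρ)²) = 3.96984
Wq = Lq/λ = 3.96984/50.27 = 0.07897 hr
W = Wq + 1/μ = 0.07897 + 0.05048 = 0.12945 hr

Final: 0.12945 hr


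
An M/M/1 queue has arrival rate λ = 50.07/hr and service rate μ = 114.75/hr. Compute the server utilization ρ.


ρ = λ/μ = 50.07/114.75 = 0.4363

Final: 0.4363


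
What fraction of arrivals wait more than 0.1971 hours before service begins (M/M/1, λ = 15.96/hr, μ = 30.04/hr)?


ρ = 15.96/30.04 = 0.5313
P(Wq > t) = ρ·e^{−(μ−λ)t} = 0.5313·e^{−2.7752}
= 0.5313·0.062339 = 0.033120

Final: 0.033120


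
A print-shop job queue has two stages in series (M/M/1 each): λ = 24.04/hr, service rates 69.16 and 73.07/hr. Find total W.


Each node sees arrival rate λ = 24.04/hr (tandem ⇒ throughput preserved).
W₁ = 1/(μ₁−λ) = 1/(69.16−24.04) = 0.02216 hr
W₂ = 1/(μ₂−λ) = 1/(73.07−24.04) = 0.02040 hr
W_total = W₁ + W₂ = 0.02216 + 0.02040 = 0.04256 hr

Final: 0.04256 hr


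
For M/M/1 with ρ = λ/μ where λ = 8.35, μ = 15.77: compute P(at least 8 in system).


ρ = 8.35/15.77 = 0.5295
P(N ≥ n) = ρ^n = 0.5295^8 = 0.006178

Final: 0.006178


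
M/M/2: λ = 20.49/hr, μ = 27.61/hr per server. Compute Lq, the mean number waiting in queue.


a = λ/μ = 0.7421; ρ = a/2 = 0.3711
P₀ = 0.458724
Lq = P₀·a^c·ρ / (c!·(1−ρ)²) = 0.458724·0.55075·0.3711/(2·0.39556)
= 0.11850

Final: 0.11850


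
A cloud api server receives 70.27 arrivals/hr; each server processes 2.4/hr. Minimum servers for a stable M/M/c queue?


Stability requires cμ > λ ⇔ c > λ/μ.
λ/μ = 70.27/2.4 = 29.2792
Minimum integer c = ⌊29.2792⌋ + 1 = 30
Check: 30·2.4 = 72.00 > 70.27, while 29·2.4 = 69.60 ≤ 70.27

Final: 30 servers


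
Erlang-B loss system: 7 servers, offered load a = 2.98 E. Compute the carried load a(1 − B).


B(7,2.98) = 0.021276 (Erlang-B)
Carried load = a(1 − B) = 2.98·(1 − 0.021276) = 2.98·0.978724 = 2.9166 E

Final: 2.9166 Erlangs


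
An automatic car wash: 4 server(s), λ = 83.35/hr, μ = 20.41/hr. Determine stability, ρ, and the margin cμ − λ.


Total capacity cμ = 4·20.41 = 81.64/hr
ρ = λ/(cμ) = 83.35/81.64 = 1.0209
Stable ⇔ ρ < 1: NO
Spare capacity = cμ − λ = 81.64 − 83.35 = -1.71/hr

Final: ρ = 1.0209; unstable; margin = -1.71/hr


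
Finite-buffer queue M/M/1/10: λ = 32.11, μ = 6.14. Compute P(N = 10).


ρ = λ/μ = 32.11/6.14 = 5.2296
P_K = (1−ρ)ρ^K/(1−ρ^(K+1)) = (-4.2296·15300983.409437)/(1 − 80018660.794304)
= -64717677.384867/-80018659.794304 = 0.808782

Final: 0.808782


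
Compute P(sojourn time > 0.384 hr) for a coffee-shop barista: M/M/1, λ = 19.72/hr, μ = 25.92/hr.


W ~ Exponential(μ−λ) for M/M/1.
μ − λ = 25.92 − 19.72 = 6.2000
P(W > t) = e^{−(μ−λ)t} = e^{−2.3808} = 0.092477

Final: 0.092477


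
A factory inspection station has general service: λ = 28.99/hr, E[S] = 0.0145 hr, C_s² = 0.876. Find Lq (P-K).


ρ = λ·E[S] = 28.99·0.0145 = 0.4204
Lq = ρ²(1+C_s²)/(2(1−ρ)) = 0.1767·(1+0.876)/(2·0.5796)
= 0.1767·1.8760/1.1593 = 0.28594

Final: 0.28594


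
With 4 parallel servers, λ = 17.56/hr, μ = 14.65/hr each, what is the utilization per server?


ρ = λ/(cμ) = 17.56/(4·14.65) = 17.56/58.60 = 0.2997

Final: 0.2997


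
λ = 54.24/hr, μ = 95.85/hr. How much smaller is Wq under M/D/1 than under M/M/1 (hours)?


ρ = 54.24/95.85 = 0.5659
Wq(M/M/1) = ρ/(μ−λ) = 0.5659/41.61 = 0.01360 hr
Wq(M/D/1) = ρ/(2(μ−λ)) = 0.006800 hr
Savings = 0.01360 − 0.006800 = 0.006800 hr

Final: 0.006800 hr


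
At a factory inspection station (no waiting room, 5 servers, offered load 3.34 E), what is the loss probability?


B(c,a) = (a^c/c!) / Σ_{k=0}^{c} a^k/k!
a^5/5! = 3.463786
Σ terms (k=0..5): 1.00000 + 3.34000 + 5.57780 + 6.20995 + 5.18531 + 3.46379 = 24.776846
B = 3.463786/24.776846 = 0.139799

Final: 0.139799


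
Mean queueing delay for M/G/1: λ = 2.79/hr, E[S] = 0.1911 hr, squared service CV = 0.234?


ρ = λ·E[S] = 2.79·0.1911 = 0.5332
E[S²] = E[S]²(1+C_s²) = 0.1911²·(1+0.234) = 0.045065
Wq = λ·E[S²]/(2(1−ρ)) = 2.79·0.045065/(2·0.4668) = 0.13466 hr

Final: 0.13466 hr


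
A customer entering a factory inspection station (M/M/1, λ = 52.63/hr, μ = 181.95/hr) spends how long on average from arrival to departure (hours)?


W = 1/(μ−λ) = 1/(181.95 − 52.63) = 1/129.32 = 0.007733 hr

Final: 0.007733 hr


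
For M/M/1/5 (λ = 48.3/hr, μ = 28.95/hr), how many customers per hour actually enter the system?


ρ = 1.6684; P_K = (1−ρ)ρ^5/(1−ρ^6) = 0.420100
λ_eff = λ(1 − P_K) = 48.3·(1 − 0.420100) = 48.3·0.579900 = 28.0092 /hr

Final: 28.0092 /hr


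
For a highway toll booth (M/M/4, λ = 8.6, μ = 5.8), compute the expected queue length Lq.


a = λ/μ = 1.4828; ρ = a/4 = 0.3707
P₀ = 0.224951
Lq = P₀·a^c·ρ / (c!·(1−ρ)²) = 0.224951·4.83372·0.3707/(24·0.39603)
= 0.04241

Final: 0.04241


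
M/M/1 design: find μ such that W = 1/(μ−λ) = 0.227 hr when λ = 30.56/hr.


W = 1/(μ−λ) ⇒ μ − λ = 1/W = 1/0.227 = 4.4053
μ = λ + 1/W = 30.56 + 4.4053 = 34.9653 per hr

Final: 34.9653 /hr


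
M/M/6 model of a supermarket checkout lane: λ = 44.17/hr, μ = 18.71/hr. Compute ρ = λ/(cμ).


ρ = λ/(cμ) = 44.17/(6·18.71) = 44.17/112.26 = 0.3935

Final: 0.3935


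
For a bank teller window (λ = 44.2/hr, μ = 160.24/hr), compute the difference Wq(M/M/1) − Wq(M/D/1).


ρ = 44.2/160.24 = 0.2758
Wq(M/M/1) = ρ/(μ−λ) = 0.2758/116.04 = 0.002377 hr
Wq(M/D/1) = ρ/(2(μ−λ)) = 0.001189 hr
Savings = 0.002377 − 0.001189 = 0.001189 hr

Final: 0.001189 hr


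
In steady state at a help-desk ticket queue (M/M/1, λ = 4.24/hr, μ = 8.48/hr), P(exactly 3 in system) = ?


ρ = 4.24/8.48 = 0.5000
P_n = (1−ρ)·ρ^n = (1 − 0.5000)·0.5000^3 = 0.5000·0.125000 = 0.062500

Final: 0.062500


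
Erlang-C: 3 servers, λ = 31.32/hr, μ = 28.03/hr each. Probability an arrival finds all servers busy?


a = λ/μ = 1.1174; ρ = a/3 = 0.3725
P₀ = 0.321321 (from M/M/c formula)
C(c,a) = [a^c/(c!(1−ρ))]·P₀ = [1.39507/(6·0.6275)]·0.321321
= 0.37051·0.321321 = 0.119053

Final: 0.119053


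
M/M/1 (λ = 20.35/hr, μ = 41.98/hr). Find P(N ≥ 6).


ρ = 20.35/41.98 = 0.4848
P(N ≥ n) = ρ^n = 0.4848^6 = 0.012976

Final: 0.012976


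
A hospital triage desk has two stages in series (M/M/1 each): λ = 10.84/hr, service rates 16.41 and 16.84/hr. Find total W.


Each node sees arrival rate λ = 10.84/hr (tandem ⇒ throughput preserved).
W₁ = 1/(μ₁−λ) = 1/(16.41−10.84) = 0.17953 hr
W₂ = 1/(μ₂−λ) = 1/(16.84−10.84) = 0.16667 hr
W_total = W₁ + W₂ = 0.17953 + 0.16667 = 0.34620 hr

Final: 0.34620 hr


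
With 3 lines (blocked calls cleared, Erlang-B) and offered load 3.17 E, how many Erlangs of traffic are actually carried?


B(3,3.17) = 0.366058 (Erlang-B)
Carried load = a(1 − B) = 3.17·(1 − 0.366058) = 3.17·0.633942 = 2.0096 E

Final: 2.0096 Erlangs


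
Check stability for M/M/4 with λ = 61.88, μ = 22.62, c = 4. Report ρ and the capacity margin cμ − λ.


Total capacity cμ = 4·22.62 = 90.48/hr
ρ = λ/(cμ) = 61.88/90.48 = 0.6839
Stable ⇔ ρ < 1: YES
Spare capacity = cμ − λ = 90.48 − 61.88 = 28.60/hr

Final: ρ = 0.6839; stable; margin = 28.60/hr


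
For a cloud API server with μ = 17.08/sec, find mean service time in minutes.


Mean service time = 1/μ = 1/17.08 second = 0.05855 second
In minutes: 0.05855 × 0.0166667 = 0.0009758 min

Final: 0.0009758 min


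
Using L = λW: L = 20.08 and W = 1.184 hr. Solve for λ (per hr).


λ = L/W = 20.08/1.184 = 16.9595 /hr

Final: 16.9595 /hr


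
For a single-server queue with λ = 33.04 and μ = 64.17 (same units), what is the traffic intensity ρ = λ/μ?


ρ = λ/μ = 33.04/64.17 = 0.5149

Final: 0.5149


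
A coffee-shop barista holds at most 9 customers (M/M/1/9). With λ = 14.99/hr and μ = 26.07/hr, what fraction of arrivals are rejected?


ρ = λ/μ = 14.99/26.07 = 0.5750
P_K = (1−ρ)ρ^K/(1−ρ^(K+1)) = (0.4250·0.006870)/(1 − 0.003950)
= 0.002920/0.996050 = 0.002931

Final: 0.002931


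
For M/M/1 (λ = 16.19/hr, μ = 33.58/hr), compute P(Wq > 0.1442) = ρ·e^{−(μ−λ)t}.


ρ = 16.19/33.58 = 0.4821
P(Wq > t) = ρ·e^{−(μ−λ)t} = 0.4821·e^{−2.5076}
= 0.4821·0.081460 = 0.039275

Final: 0.039275


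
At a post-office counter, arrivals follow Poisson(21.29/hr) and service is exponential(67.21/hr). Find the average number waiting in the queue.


ρ = 21.29/67.21 = 0.3168
Lq = ρ²/(1−ρ) = 0.1003/0.6832 = 0.1469

Final: 0.1469


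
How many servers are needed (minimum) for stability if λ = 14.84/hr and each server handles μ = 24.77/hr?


Stability requires cμ > λ ⇔ c > λ/μ.
λ/μ = 14.84/24.77 = 0.5991
Minimum integer c = ⌊0.5991⌋ + 1 = 1
Check: 1·24.77 = 24.77 > 14.84, while 0·24.77 = 0.00 ≤ 14.84

Final: 1 servers


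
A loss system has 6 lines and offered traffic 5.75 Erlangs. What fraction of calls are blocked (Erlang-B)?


B(c,a) = (a^c/c!) / Σ_{k=0}^{c} a^k/k!
a^6/6! = 50.196631
Σ terms (k=0..6): 1.00000 + 5.75000 + 16.53125 + 31.68490 + 45.54704 + 52.37909 + 50.19663 = 203.088908
B = 50.196631/203.088908 = 0.247166

Final: 0.247166


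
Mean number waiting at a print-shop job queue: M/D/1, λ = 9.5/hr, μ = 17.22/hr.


ρ = 9.5/17.22 = 0.5517
M/D/1: Lq = ρ²/(2(1−ρ)) = 0.3044/(2·0.4483) = 0.33944

Final: 0.33944


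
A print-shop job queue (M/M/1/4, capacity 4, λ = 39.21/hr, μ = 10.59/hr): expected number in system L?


ρ = 39.21/10.59 = 3.7025
L = ρ[1 − (K+1)ρ^K + Kρ^(K+1)] / [(1−ρ)(1−ρ^(K+1))]
Numerator: 3.7025·(1 − 5·187.933209 + 4·695.832022) = 6829.952669
Denominator: (-2.7025)·(-694.832022) = 1877.817986
L = 6829.952669/1877.817986 = 3.6372

Final: 3.6372


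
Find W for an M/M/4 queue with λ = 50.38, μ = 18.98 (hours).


a = 2.6544; ρ = 0.6636; P₀ = 0.060817
Lq = P₀·a^c·ρ/(c!(1−ρ)²) = 0.73762
Wq = Lq/λ = 0.73762/50.38 = 0.01464 hr
W = Wq + 1/μ = 0.01464 + 0.05269 = 0.06733 hr

Final: 0.06733 hr


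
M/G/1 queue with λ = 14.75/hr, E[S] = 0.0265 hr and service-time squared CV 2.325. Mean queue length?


ρ = λ·E[S] = 14.75·0.0265 = 0.3909
Lq = ρ²(1+C_s²)/(2(1−ρ)) = 0.1528·(1+2.325)/(2·0.6091)
= 0.1528·3.3250/1.2183 = 0.41700

Final: 0.41700


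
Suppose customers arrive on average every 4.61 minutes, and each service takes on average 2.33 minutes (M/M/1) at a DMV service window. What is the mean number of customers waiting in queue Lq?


λ = 60/4.61 = 13.0152 /hr
μ = 60/2.33 = 25.7511 /hr
ρ = λ/μ = 13.0152/25.7511 = 0.5054
Lq = ρ²/(1−ρ) = 0.2555/0.4946 = 0.5165

Final: 0.5165


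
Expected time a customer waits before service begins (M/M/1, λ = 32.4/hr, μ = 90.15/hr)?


ρ = 32.4/90.15 = 0.3594
Wq = ρ/(μ−λ) = 0.3594/(90.15 − 32.4) = 0.3594/57.75 = 0.006223 hr

Final: 0.006223 hr


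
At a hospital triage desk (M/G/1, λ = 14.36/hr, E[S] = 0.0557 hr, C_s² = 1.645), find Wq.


ρ = λ·E[S] = 14.36·0.0557 = 0.7999
E[S²] = E[S]²(1+C_s²) = 0.0557²·(1+1.645) = 0.008206
Wq = λ·E[S²]/(2(1−ρ)) = 14.36·0.008206/(2·0.2001) = 0.29438 hr

Final: 0.29438 hr


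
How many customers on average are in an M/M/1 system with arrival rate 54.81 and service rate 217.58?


ρ = λ/μ = 54.81/217.58 = 0.2519
L = ρ/(1−ρ) = 0.2519/(1 − 0.2519) = 0.2519/0.7481 = 0.3367

Final: 0.3367


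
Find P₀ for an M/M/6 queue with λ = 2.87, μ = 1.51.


a = λ/μ = 2.87/1.51 = 1.9007; ρ = a/c = 0.3168
Σ_{k=0}^{5} a^k/k! (terms k=0..5) = 1.00000 + 1.90066 + 1.80626 + 1.14436 + 0.54376 + 0.20670 = 6.60175
Tail: a^6/(6!(1−ρ)) = 47.14435/(720·0.6832) = 0.09584
P₀ = 1/(6.60175 + 0.09584) = 1/6.69758 = 0.149308

Final: 0.149308


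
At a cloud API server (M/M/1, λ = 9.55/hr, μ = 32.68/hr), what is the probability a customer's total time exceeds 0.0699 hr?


W ~ Exponential(μ−λ) for M/M/1.
μ − λ = 32.68 − 9.55 = 23.1300
P(W > t) = e^{−(μ−λ)t} = e^{−1.6168} = 0.198536

Final: 0.198536


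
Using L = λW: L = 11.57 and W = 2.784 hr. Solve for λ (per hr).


λ = L/W = 11.57/2.784 = 4.1559 /hr

Final: 4.1559 /hr


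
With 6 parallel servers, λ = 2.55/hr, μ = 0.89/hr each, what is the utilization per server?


ρ = λ/(cμ) = 2.55/(6·0.89) = 2.55/5.34 = 0.4775

Final: 0.4775


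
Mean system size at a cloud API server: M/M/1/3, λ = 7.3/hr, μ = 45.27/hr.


ρ = 7.3/45.27 = 0.1613
L = ρ[1 − (K+1)ρ^K + Kρ^(K+1)] / [(1−ρ)(1−ρ^(K+1))]
Numerator: 0.1613·(1 − 4·0.004193 + 3·0.0006762) = 0.158877
Denominator: (0.8387)·(0.999324) = 0.838178
L = 0.158877/0.838178 = 0.1896

Final: 0.1896


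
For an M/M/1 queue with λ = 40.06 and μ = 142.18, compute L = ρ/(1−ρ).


ρ = λ/μ = 40.06/142.18 = 0.2818
L = ρ/(1−ρ) = 0.2818/(1 − 0.2818) = 0.2818/0.7182 = 0.3923

Final: 0.3923


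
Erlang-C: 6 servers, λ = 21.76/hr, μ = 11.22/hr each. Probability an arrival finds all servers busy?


a = λ/μ = 1.9394; ρ = a/6 = 0.3232
P₀ = 0.143615 (from M/M/c formula)
C(c,a) = [a^c/(c!(1−ρ))]·P₀ = [53.21036/(720·0.6768)]·0.143615
= 0.10920·0.143615 = 0.015683

Final: 0.015683


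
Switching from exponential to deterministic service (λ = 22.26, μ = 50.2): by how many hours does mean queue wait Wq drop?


ρ = 22.26/50.2 = 0.4434
Wq(M/M/1) = ρ/(μ−λ) = 0.4434/27.94 = 0.01587 hr
Wq(M/D/1) = ρ/(2(μ−λ)) = 0.007935 hr
Savings = 0.01587 − 0.007935 = 0.007935 hr

Final: 0.007935 hr


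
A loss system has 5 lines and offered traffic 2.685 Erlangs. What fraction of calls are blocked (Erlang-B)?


B(c,a) = (a^c/c!) / Σ_{k=0}^{c} a^k/k!
a^5/5! = 1.162894
Σ terms (k=0..5): 1.00000 + 2.68500 + 3.60461 + 3.22613 + 2.16554 + 1.16289 = 13.844173
B = 1.162894/13.844173 = 0.083999

Final: 0.083999


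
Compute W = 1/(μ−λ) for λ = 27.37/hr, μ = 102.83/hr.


W = 1/(μ−λ) = 1/(102.83 − 27.37) = 1/75.46 = 0.01325 hr

Final: 0.01325 hr


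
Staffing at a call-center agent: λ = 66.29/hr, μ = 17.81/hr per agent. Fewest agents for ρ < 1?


Stability requires cμ > λ ⇔ c > λ/μ.
λ/μ = 66.29/17.81 = 3.7221
Minimum integer c = ⌊3.7221⌋ + 1 = 4
Check: 4·17.81 = 71.24 > 66.29, while 3·17.81 = 53.43 ≤ 66.29

Final: 4 servers


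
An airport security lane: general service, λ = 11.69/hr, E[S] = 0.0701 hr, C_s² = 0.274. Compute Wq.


ρ = λ·E[S] = 11.69·0.0701 = 0.8195
E[S²] = E[S]²(1+C_s²) = 0.0701²·(1+0.274) = 0.006260
Wq = λ·E[S²]/(2(1−ρ)) = 11.69·0.006260/(2·0.1805) = 0.20269 hr

Final: 0.20269 hr


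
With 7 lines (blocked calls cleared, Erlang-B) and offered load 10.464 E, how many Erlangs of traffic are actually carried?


B(7,10.464) = 0.429152 (Erlang-B)
Carried load = a(1 − B) = 10.464·(1 − 0.429152) = 10.464·0.570848 = 5.9734 E

Final: 5.9734 Erlangs


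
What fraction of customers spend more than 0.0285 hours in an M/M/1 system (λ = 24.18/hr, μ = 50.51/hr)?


W ~ Exponential(μ−λ) for M/M/1.
μ − λ = 50.51 − 24.18 = 26.3300
P(W > t) = e^{−(μ−λ)t} = e^{−0.7504} = 0.472175

Final: 0.472175


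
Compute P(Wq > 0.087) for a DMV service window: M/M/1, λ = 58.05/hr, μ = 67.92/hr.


ρ = 58.05/67.92 = 0.8547
P(Wq > t) = ρ·e^{−(μ−λ)t} = 0.8547·e^{−0.8587}
= 0.8547·0.423717 = 0.362143

Final: 0.362143


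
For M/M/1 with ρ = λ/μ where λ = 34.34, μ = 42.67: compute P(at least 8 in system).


ρ = 34.34/42.67 = 0.8048
P(N ≥ n) = ρ^n = 0.8048^8 = 0.175963

Final: 0.175963


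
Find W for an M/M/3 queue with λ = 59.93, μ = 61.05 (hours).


a = 0.9817; ρ = 0.3272; P₀ = 0.370670
Lq = P₀·a^c·ρ/(c!(1−ρ)²) = 0.04225
Wq = Lq/λ = 0.04225/59.93 = 0.0007049 hr
W = Wq + 1/μ = 0.0007049 + 0.01638 = 0.01708 hr

Final: 0.01708 hr


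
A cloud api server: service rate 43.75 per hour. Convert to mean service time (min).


Mean service time = 1/μ = 1/43.75 hour = 0.02286 hour
In minutes: 0.02286 × 60 = 1.3714 min

Final: 1.3714 min


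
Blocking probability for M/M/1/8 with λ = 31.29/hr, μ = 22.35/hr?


ρ = λ/μ = 31.29/22.35 = 1.4000
P_K = (1−ρ)ρ^K/(1−ρ^(K+1)) = (-0.4000·14.757891)/(1 − 20.661047)
= -5.903156/-19.661047 = 0.300246

Final: 0.300246


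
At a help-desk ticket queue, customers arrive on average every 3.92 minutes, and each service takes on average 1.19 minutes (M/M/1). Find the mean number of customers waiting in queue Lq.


λ = 60/3.92 = 15.3061 /hr
μ = 60/1.19 = 50.4202 /hr
ρ = λ/μ = 15.3061/50.4202 = 0.3036
Lq = ρ²/(1−ρ) = 0.09216/0.6964 = 0.1323

Final: 0.1323


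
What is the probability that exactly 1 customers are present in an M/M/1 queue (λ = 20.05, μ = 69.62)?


ρ = 20.05/69.62 = 0.2880
P_n = (1−ρ)·ρ^n = (1 − 0.2880)·0.2880^1 = 0.7120·0.287992 = 0.205053

Final: 0.205053


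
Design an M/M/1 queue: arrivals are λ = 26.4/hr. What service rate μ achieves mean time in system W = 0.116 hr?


W = 1/(μ−λ) ⇒ μ − λ = 1/W = 1/0.116 = 8.6207
μ = λ + 1/W = 26.4 + 8.6207 = 35.0207 per hr

Final: 35.0207 /hr


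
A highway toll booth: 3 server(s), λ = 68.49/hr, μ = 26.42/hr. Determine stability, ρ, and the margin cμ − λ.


Total capacity cμ = 3·26.42 = 79.26/hr
ρ = λ/(cμ) = 68.49/79.26 = 0.8641
Stable ⇔ ρ < 1: YES
Spare capacity = cμ − λ = 79.26 − 68.49 = 10.77/hr

Final: ρ = 0.8641; stable; margin = 10.77/hr


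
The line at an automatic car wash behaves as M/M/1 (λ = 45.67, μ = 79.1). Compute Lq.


ρ = 45.67/79.1 = 0.5774
Lq = ρ²/(1−ρ) = 0.3334/0.4226 = 0.7888

Final: 0.7888


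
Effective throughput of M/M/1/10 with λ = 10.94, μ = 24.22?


ρ = 0.4517; P_K = (1−ρ)ρ^10/(1−ρ^11) = 0.0001939
λ_eff = λ(1 − P_K) = 10.94·(1 − 0.0001939) = 10.94·0.999806 = 10.9379 /hr

Final: 10.9379 /hr


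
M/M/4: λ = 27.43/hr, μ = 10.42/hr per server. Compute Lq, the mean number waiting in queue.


a = λ/μ = 2.6324; ρ = a/4 = 0.6581
P₀ = 0.062539
Lq = P₀·a^c·ρ / (c!·(1−ρ)²) = 0.062539·48.02113·0.6581/(24·0.11689)
= 0.70452

Final: 0.70452


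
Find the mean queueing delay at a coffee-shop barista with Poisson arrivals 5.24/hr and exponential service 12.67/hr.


ρ = 5.24/12.67 = 0.4136
Wq = ρ/(μ−λ) = 0.4136/(12.67 − 5.24) = 0.4136/7.43 = 0.05566 hr

Final: 0.05566 hr


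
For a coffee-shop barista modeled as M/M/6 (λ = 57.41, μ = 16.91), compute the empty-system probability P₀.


a = λ/μ = 57.41/16.91 = 3.3950; ρ = a/c = 0.5658
Σ_{k=0}^{5} a^k/k! (terms k=0..5) = 1.00000 + 3.39503 + 5.76312 + 6.52200 + 5.53560 + 3.75871 = 25.97446
Tail: a^6/(6!(1−ρ)) = 1531.31182/(720·0.4342) = 4.89869
P₀ = 1/(25.97446 + 4.89869) = 1/30.87315 = 0.032391

Final: 0.032391


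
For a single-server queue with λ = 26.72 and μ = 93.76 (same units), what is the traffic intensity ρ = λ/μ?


ρ = λ/μ = 26.72/93.76 = 0.2850

Final: 0.2850


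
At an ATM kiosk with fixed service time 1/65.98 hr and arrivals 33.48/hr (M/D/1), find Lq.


ρ = 33.48/65.98 = 0.5074
M/D/1: Lq = ρ²/(2(1−ρ)) = 0.2575/(2·0.4926) = 0.26136

Final: 0.26136


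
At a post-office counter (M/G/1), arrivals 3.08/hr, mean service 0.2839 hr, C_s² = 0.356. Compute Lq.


ρ = λ·E[S] = 3.08·0.2839 = 0.8744
Lq = ρ²(1+C_s²)/(2(1−ρ)) = 0.7646·(1+0.356)/(2·0.1256)
= 0.7646·1.3560/0.2512 = 4.12775

Final: 4.12775


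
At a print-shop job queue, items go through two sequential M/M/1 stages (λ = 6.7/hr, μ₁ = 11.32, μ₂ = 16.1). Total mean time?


Each node sees arrival rate λ = 6.7/hr (tandem ⇒ throughput preserved).
W₁ = 1/(μ₁−λ) = 1/(11.32−6.7) = 0.21645 hr
W₂ = 1/(μ₂−λ) = 1/(16.1−6.7) = 0.10638 hr
W_total = W₁ + W₂ = 0.21645 + 0.10638 = 0.32283 hr

Final: 0.32283 hr


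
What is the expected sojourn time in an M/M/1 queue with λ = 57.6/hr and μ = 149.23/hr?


W = 1/(μ−λ) = 1/(149.23 − 57.6) = 1/91.63 = 0.01091 hr

Final: 0.01091 hr


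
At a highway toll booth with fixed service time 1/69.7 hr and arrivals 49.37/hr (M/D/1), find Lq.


ρ = 49.37/69.7 = 0.7083
M/D/1: Lq = ρ²/(2(1−ρ)) = 0.5017/(2·0.2917) = 0.86005

Final: 0.86005


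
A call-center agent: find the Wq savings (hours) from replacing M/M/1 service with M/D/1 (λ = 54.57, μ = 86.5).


ρ = 54.57/86.5 = 0.6309
Wq(M/M/1) = ρ/(μ−λ) = 0.6309/31.93 = 0.01976 hr
Wq(M/D/1) = ρ/(2(μ−λ)) = 0.009879 hr
Savings = 0.01976 − 0.009879 = 0.009879 hr

Final: 0.009879 hr


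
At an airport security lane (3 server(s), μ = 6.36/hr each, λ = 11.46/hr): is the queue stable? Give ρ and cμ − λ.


Total capacity cμ = 3·6.36 = 19.08/hr
ρ = λ/(cμ) = 11.46/19.08 = 0.6006
Stable ⇔ ρ < 1: YES
Spare capacity = cμ − λ = 19.08 − 11.46 = 7.62/hr

Final: ρ = 0.6006; stable; margin = 7.62/hr


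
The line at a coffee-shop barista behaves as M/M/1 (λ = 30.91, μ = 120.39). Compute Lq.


ρ = 30.91/120.39 = 0.2567
Lq = ρ²/(1−ρ) = 0.06592/0.7433 = 0.08869

Final: 0.08869


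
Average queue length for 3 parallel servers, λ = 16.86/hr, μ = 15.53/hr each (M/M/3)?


a = λ/μ = 1.0856; ρ = a/3 = 0.3619
P₀ = 0.332320
Lq = P₀·a^c·ρ / (c!·(1−ρ)²) = 0.332320·1.27955·0.3619/(6·0.40720)
= 0.06298

Final: 0.06298


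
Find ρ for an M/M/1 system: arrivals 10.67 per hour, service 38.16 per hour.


ρ = λ/μ = 10.67/38.16 = 0.2796

Final: 0.2796


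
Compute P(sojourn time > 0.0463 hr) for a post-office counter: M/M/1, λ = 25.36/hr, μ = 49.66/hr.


W ~ Exponential(μ−λ) for M/M/1.
μ − λ = 49.66 − 25.36 = 24.3000
P(W > t) = e^{−(μ−λ)t} = e^{−1.1251} = 0.324623

Final: 0.324623


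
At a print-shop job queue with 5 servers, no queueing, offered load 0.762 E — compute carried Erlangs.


B(5,0.762) = 0.0009994 (Erlang-B)
Carried load = a(1 − B) = 0.762·(1 − 0.0009994) = 0.762·0.999001 = 0.7612 E

Final: 0.7612 Erlangs


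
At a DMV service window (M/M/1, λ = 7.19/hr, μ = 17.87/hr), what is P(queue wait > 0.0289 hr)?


ρ = 7.19/17.87 = 0.4024
P(Wq > t) = ρ·e^{−(μ−λ)t} = 0.4024·e^{−0.3087}
= 0.4024·0.734436 = 0.295501

Final: 0.295501


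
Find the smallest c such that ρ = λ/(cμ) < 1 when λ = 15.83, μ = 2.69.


Stability requires cμ > λ ⇔ c > λ/μ.
λ/μ = 15.83/2.69 = 5.8848
Minimum integer c = ⌊5.8848⌋ + 1 = 6
Check: 6·2.69 = 16.14 > 15.83, while 5·2.69 = 13.45 ≤ 15.83

Final: 6 servers


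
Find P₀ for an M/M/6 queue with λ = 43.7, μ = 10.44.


a = λ/μ = 43.7/10.44 = 4.1858; ρ = a/c = 0.6976
Σ_{k=0}^{5} a^k/k! (terms k=0..5) = 1.00000 + 4.18582 + 8.76056 + 12.22339 + 12.79124 + 10.70837 = 49.66938
Tail: a^6/(6!(1−ρ)) = 5378.80289/(720·0.3024) = 24.70728
P₀ = 1/(49.66938 + 24.70728) = 1/74.37666 = 0.013445

Final: 0.013445


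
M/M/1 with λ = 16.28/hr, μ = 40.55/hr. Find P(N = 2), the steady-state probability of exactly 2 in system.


ρ = 16.28/40.55 = 0.4015
P_n = (1−ρ)·ρ^n = (1 − 0.4015)·0.4015^2 = 0.5985·0.161186 = 0.096473

Final: 0.096473


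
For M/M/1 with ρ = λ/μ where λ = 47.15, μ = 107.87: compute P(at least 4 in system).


ρ = 47.15/107.87 = 0.4371
P(N ≥ n) = ρ^n = 0.4371^4 = 0.036503

Final: 0.036503


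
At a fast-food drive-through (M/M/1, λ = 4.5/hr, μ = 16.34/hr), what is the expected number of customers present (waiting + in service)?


ρ = λ/μ = 4.5/16.34 = 0.2754
L = ρ/(1−ρ) = 0.2754/(1 − 0.2754) = 0.2754/0.7246 = 0.3801

Final: 0.3801


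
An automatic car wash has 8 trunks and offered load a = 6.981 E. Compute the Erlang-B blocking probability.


B(c,a) = (a^c/c!) / Σ_{k=0}^{c} a^k/k!
a^8/8! = 139.900923
Σ terms (k=0..8): 1.00000 + 6.98100 + 24.36718 + 56.70243 + 98.95991 + 138.16783 + 160.75827 + 160.32193 + 139.90092 = 787.159481
B = 139.900923/787.159481 = 0.177729

Final: 0.177729
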